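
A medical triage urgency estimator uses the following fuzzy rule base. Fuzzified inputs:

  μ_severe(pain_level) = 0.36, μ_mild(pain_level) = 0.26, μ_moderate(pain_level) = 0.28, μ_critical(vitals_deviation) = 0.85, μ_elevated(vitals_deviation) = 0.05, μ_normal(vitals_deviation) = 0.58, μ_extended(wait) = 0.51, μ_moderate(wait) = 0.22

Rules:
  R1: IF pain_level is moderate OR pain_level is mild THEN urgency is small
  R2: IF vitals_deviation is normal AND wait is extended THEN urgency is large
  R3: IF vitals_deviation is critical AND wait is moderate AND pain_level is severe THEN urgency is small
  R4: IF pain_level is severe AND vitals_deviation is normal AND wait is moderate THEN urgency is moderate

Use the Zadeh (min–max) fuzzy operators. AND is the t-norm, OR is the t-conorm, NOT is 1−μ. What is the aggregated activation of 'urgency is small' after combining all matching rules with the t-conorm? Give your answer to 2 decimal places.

R1: moderate=0.28, mild=0.26; OR[max(a, b)] → w = 0.28
R2: normal=0.58, extended=0.51; AND[min(a, b)] → w = 0.51
R3: critical=0.85, moderate=0.22, severe=0.36; AND[min(a, b)] → w = 0.22
R4: severe=0.36, normal=0.58, moderate=0.22; AND[min(a, b)] → w = 0.22
Rules with consequent 'small': {R1, R3} → strengths 0.28, 0.22
Aggregate via t-conorm [max(a, b)]: 0.28

0.28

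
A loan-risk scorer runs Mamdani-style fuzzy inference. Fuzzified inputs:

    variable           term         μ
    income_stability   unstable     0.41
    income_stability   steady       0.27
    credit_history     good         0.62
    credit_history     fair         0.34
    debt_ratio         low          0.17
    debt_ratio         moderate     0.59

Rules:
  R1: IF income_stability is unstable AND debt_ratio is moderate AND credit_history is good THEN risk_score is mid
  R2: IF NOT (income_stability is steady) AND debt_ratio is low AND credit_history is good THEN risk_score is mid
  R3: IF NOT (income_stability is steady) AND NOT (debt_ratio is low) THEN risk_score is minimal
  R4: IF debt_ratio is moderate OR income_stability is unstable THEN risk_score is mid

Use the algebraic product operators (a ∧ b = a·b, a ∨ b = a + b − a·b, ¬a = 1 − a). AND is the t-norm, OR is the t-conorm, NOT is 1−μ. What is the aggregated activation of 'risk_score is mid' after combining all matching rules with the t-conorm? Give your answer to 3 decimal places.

R1: unstable=0.41, moderate=0.59, good=0.62; AND[a·b] → w = 0.1500
R2: ¬steady=1−0.27=0.73, low=0.17, good=0.62; AND[a·b] → w = 0.0769
R3: ¬steady=1−0.27=0.73, ¬low=1−0.17=0.83; AND[a·b] → w = 0.6059
R4: moderate=0.59, unstable=0.41; OR[a + b − a·b] → w = 0.7581
Rules with consequent 'mid': {R1, R2, R4} → strengths 0.1500, 0.0769, 0.7581
Aggregate via t-conorm [a + b − a·b]: 0.8102

0.810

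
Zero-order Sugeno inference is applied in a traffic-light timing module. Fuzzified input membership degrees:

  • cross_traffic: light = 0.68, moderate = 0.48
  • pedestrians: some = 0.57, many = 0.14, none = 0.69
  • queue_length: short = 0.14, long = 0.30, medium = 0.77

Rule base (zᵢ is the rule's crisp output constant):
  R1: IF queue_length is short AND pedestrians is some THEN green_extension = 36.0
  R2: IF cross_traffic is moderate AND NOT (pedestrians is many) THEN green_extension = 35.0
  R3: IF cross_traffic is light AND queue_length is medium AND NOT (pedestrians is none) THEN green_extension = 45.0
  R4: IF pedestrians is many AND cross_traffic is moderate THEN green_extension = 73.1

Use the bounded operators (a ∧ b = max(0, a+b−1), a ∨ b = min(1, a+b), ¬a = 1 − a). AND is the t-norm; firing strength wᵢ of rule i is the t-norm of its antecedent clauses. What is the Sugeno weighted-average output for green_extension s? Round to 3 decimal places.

R1 (z=36.0): short=0.14, some=0.57; AND[max(0, a+b−1)] → w = 0.00
R2 (z=35.0): moderate=0.48, ¬many=1−0.14=0.86; AND[max(0, a+b−1)] → w = 0.34
R3 (z=45.0): light=0.68, medium=0.77, ¬none=1−0.69=0.31; AND[max(0, a+b−1)] → w = 0.00
R4 (z=73.1): many=0.14, moderate=0.48; AND[max(0, a+b−1)] → w = 0.00
Weighted average = (0.00·36.0 + 0.34·35.0 + 0.00·45.0 + 0.00·73.1) / (0.00 + 0.34 + 0.00 + 0.00)
  = 11.9000 / 0.3400 = 35.000

35.000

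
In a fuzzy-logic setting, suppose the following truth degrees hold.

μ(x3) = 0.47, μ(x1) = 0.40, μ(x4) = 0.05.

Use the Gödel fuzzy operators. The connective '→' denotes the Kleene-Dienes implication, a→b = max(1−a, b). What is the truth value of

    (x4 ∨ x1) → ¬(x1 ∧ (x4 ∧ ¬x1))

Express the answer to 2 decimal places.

x4 ∨ x1 = max(a, b) on (0.05, 0.40) = 0.40
¬x1 = 1 − 0.40 = 0.60
x4 ∧ ¬x1 = min(a, b) on (0.05, 0.60) = 0.05
x1 ∧ (x4 ∧ ¬x1) = min(a, b) on (0.40, 0.05) = 0.05
¬(x1 ∧ (x4 ∧ ¬x1)) = 1 − 0.05 = 0.95
(x4 ∨ x1) → ¬(x1 ∧ (x4 ∧ ¬x1))  [Kleene-Dienes: max(1−a, b)] with a=0.40, b=0.95 → 0.95

0.95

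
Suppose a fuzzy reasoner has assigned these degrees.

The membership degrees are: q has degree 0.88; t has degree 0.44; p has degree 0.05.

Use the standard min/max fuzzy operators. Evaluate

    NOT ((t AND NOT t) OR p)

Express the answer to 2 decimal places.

0.56

NOT t = 1 − 0.44 = 0.56
t AND NOT t = min(a, b) on (0.44, 0.56) = 0.44
(t AND NOT t) OR p = max(a, b) on (0.44, 0.05) = 0.44
NOT ((t AND NOT t) OR p) = 1 − 0.44 = 0.56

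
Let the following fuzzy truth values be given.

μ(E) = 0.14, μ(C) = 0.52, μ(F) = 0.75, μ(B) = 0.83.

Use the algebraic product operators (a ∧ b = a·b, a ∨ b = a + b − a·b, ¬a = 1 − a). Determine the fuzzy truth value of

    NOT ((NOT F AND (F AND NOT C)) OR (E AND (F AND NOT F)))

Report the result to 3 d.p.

NOT F = 1 − 0.7500 = 0.2500
NOT C = 1 − 0.5200 = 0.4800
F AND NOT C = a·b on (0.7500, 0.4800) = 0.3600
NOT F AND (F AND NOT C) = a·b on (0.2500, 0.3600) = 0.0900
NOT F = 1 − 0.7500 = 0.2500
F AND NOT F = a·b on (0.7500, 0.2500) = 0.1875
E AND (F AND NOT F) = a·b on (0.1400, 0.1875) = 0.0263
(NOT F AND (F AND NOT C)) OR (E AND (F AND NOT F)) = a + b − a·b on (0.0900, 0.0263) = 0.1139
NOT ((NOT F AND (F AND NOT C)) OR (E AND (F AND NOT F))) = 1 − 0.1139 = 0.8861

0.886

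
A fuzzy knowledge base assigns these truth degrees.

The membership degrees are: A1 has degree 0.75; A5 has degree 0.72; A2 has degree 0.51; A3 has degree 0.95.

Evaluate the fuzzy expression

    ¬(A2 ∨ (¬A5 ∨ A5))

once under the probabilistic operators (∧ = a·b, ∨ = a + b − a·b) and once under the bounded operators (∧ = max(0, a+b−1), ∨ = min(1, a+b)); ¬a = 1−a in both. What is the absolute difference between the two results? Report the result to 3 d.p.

0.099

Under probabilistic:
  ¬A5 = 1 − 0.7200 = 0.2800
  ¬A5 ∨ A5 = a + b − a·b on (0.2800, 0.7200) = 0.7984
  A2 ∨ (¬A5 ∨ A5) = a + b − a·b on (0.5100, 0.7984) = 0.9012
  ¬(A2 ∨ (¬A5 ∨ A5)) = 1 − 0.9012 = 0.0988
  → value = 0.0988
Under bounded:
  ¬A5 = 1 − 0.72 = 0.28
  ¬A5 ∨ A5 = min(1, a+b) on (0.28, 0.72) = 1.00
  A2 ∨ (¬A5 ∨ A5) = min(1, a+b) on (0.51, 1.00) = 1.00
  ¬(A2 ∨ (¬A5 ∨ A5)) = 1 − 1.00 = 0.00
  → value = 0.0000
|0.0988 − 0.0000| = 0.099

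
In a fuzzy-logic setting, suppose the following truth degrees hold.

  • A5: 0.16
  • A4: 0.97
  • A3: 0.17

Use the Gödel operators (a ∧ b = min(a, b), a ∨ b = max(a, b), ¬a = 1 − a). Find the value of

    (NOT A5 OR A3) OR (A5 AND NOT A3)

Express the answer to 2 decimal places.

NOT A5 = 1 − 0.16 = 0.84
NOT A5 OR A3 = max(a, b) on (0.84, 0.17) = 0.84
NOT A3 = 1 − 0.17 = 0.83
A5 AND NOT A3 = min(a, b) on (0.16, 0.83) = 0.16
(NOT A5 OR A3) OR (A5 AND NOT A3) = max(a, b) on (0.84, 0.16) = 0.84

0.84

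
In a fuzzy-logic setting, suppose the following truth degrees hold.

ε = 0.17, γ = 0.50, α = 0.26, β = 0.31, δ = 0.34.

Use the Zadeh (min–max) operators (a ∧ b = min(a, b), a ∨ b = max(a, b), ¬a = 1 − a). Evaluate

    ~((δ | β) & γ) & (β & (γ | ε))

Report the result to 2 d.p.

δ | β = max(a, b) on (0.34, 0.31) = 0.34
(δ | β) & γ = min(a, b) on (0.34, 0.50) = 0.34
~((δ | β) & γ) = 1 − 0.34 = 0.66
γ | ε = max(a, b) on (0.50, 0.17) = 0.50
β & (γ | ε) = min(a, b) on (0.31, 0.50) = 0.31
~((δ | β) & γ) & (β & (γ | ε)) = min(a, b) on (0.66, 0.31) = 0.31

0.31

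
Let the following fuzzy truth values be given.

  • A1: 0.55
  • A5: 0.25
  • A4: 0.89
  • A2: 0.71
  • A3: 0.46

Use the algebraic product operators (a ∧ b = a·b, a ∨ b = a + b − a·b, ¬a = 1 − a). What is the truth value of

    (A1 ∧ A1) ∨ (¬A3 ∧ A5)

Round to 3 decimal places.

A1 ∧ A1 = a·b on (0.5500, 0.5500) = 0.3025
¬A3 = 1 − 0.4600 = 0.5400
¬A3 ∧ A5 = a·b on (0.5400, 0.2500) = 0.1350
(A1 ∧ A1) ∨ (¬A3 ∧ A5) = a + b − a·b on (0.3025, 0.1350) = 0.3967

0.397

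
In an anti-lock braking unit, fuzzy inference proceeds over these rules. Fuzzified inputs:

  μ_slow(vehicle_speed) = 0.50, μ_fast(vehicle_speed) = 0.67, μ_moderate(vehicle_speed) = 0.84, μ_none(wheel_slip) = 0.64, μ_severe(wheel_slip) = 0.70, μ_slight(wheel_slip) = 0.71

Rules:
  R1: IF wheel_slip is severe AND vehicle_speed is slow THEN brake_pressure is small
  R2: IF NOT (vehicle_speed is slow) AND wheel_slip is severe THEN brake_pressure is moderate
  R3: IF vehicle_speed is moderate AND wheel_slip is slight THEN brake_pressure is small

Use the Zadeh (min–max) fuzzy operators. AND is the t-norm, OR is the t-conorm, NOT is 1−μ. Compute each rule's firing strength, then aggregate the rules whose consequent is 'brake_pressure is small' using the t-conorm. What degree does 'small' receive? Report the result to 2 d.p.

0.71

R1: severe=0.70, slow=0.50; AND[min(a, b)] → w = 0.50
R2: ¬slow=1−0.50=0.50, severe=0.70; AND[min(a, b)] → w = 0.50
R3: moderate=0.84, slight=0.71; AND[min(a, b)] → w = 0.71
Rules with consequent 'small': {R1, R3} → strengths 0.50, 0.71
Aggregate via t-conorm [max(a, b)]: 0.71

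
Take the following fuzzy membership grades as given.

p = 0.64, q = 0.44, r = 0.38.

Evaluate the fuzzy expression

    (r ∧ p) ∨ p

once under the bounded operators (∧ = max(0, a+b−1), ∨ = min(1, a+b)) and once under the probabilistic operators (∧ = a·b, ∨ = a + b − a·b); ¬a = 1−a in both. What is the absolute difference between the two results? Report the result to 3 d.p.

Under bounded:
  r ∧ p = max(0, a+b−1) on (0.38, 0.64) = 0.02
  (r ∧ p) ∨ p = min(1, a+b) on (0.02, 0.64) = 0.66
  → value = 0.6600
Under probabilistic:
  r ∧ p = a·b on (0.3800, 0.6400) = 0.2432
  (r ∧ p) ∨ p = a + b − a·b on (0.2432, 0.6400) = 0.7276
  → value = 0.7276
|0.6600 − 0.7276| = 0.068

0.068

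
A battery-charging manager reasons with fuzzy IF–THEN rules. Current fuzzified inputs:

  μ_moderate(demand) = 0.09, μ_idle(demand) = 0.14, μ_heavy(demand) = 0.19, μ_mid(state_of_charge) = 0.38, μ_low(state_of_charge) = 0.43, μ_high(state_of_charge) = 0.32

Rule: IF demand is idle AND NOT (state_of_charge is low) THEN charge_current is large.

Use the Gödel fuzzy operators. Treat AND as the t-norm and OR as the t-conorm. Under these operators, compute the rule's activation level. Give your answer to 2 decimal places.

0.14

firing strength: idle=0.14, ¬low=1−0.43=0.57; AND[min(a, b)] → w = 0.14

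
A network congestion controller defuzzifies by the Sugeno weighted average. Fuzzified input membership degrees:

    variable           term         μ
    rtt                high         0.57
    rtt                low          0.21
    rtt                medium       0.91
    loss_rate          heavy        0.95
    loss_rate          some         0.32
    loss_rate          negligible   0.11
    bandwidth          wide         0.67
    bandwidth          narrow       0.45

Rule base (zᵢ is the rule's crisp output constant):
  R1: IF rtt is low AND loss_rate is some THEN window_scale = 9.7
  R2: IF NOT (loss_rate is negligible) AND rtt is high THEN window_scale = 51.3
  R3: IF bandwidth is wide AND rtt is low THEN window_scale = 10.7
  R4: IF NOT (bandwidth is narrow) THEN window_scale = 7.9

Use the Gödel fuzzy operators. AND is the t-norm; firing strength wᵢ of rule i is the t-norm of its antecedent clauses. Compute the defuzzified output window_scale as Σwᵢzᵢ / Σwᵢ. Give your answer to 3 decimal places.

24.591

R1 (z=9.7): low=0.21, some=0.32; AND[min(a, b)] → w = 0.21
R2 (z=51.3): ¬negligible=1−0.11=0.89, high=0.57; AND[min(a, b)] → w = 0.57
R3 (z=10.7): wide=0.67, low=0.21; AND[min(a, b)] → w = 0.21
R4 (z=7.9): ¬narrow=1−0.45=0.55 → w = 0.55
Weighted average = (0.21·9.7 + 0.57·51.3 + 0.21·10.7 + 0.55·7.9) / (0.21 + 0.57 + 0.21 + 0.55)
  = 37.8700 / 1.5400 = 24.591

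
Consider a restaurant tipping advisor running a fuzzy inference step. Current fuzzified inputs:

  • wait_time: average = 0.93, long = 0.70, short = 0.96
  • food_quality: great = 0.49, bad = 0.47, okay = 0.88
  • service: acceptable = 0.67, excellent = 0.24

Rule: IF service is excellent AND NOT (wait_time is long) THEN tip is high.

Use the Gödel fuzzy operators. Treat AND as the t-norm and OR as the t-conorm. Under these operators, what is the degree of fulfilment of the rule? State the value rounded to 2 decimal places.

0.24

firing strength: excellent=0.24, ¬long=1−0.70=0.30; AND[min(a, b)] → w = 0.24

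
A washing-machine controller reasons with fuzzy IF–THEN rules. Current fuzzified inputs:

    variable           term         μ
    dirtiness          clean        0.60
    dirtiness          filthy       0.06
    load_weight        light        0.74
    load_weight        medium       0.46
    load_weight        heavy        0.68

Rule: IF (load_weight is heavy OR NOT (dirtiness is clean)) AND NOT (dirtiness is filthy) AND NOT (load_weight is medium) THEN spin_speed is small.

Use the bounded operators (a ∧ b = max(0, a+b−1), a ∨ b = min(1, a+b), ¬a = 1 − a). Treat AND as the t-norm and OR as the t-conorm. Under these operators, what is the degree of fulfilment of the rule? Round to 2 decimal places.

0.48

firing strength: (heavy=0.68 OR ¬clean=1−0.60=0.40) = 1.00; AND[max(0, a+b−1)] with ¬filthy=1−0.06=0.94, ¬medium=1−0.46=0.54 → w = 0.48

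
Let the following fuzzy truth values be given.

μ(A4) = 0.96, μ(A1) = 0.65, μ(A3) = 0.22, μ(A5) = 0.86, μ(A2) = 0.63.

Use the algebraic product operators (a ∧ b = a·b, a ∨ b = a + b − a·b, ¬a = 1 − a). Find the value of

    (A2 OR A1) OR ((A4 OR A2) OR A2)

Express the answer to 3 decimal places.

0.999

A2 OR A1 = a + b − a·b on (0.6300, 0.6500) = 0.8705
A4 OR A2 = a + b − a·b on (0.9600, 0.6300) = 0.9852
(A4 OR A2) OR A2 = a + b − a·b on (0.9852, 0.6300) = 0.9945
(A2 OR A1) OR ((A4 OR A2) OR A2) = a + b − a·b on (0.8705, 0.9945) = 0.9993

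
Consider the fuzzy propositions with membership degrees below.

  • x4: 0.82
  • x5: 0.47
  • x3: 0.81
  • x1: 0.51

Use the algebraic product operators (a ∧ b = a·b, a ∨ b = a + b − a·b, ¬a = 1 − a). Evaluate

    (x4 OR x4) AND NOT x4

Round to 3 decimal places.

0.174

x4 OR x4 = a + b − a·b on (0.8200, 0.8200) = 0.9676
NOT x4 = 1 − 0.8200 = 0.1800
(x4 OR x4) AND NOT x4 = a·b on (0.9676, 0.1800) = 0.1742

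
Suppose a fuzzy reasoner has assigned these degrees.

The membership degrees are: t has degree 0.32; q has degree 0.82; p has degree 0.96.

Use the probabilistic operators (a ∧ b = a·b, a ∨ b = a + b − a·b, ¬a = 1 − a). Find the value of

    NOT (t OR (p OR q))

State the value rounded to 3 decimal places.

p OR q = a + b − a·b on (0.9600, 0.8200) = 0.9928
t OR (p OR q) = a + b − a·b on (0.3200, 0.9928) = 0.9951
NOT (t OR (p OR q)) = 1 − 0.9951 = 0.0049

0.005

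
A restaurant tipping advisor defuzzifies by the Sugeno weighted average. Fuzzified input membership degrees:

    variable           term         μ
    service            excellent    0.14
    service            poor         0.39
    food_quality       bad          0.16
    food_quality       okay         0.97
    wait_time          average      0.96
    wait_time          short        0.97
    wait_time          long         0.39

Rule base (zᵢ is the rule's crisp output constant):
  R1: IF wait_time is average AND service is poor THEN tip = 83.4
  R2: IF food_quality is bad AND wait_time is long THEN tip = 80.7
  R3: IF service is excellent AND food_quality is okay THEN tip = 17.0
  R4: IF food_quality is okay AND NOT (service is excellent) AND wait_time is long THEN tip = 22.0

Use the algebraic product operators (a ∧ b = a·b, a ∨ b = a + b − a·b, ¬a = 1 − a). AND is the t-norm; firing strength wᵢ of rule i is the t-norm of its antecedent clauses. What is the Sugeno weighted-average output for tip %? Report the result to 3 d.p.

R1 (z=83.4): average=0.96, poor=0.39; AND[a·b] → w = 0.3744
R2 (z=80.7): bad=0.16, long=0.39; AND[a·b] → w = 0.0624
R3 (z=17.0): excellent=0.14, okay=0.97; AND[a·b] → w = 0.1358
R4 (z=22.0): okay=0.97, ¬excellent=1−0.14=0.86, long=0.39; AND[a·b] → w = 0.3253
Weighted average = (0.3744·83.4 + 0.0624·80.7 + 0.1358·17.0 + 0.3253·22.0) / (0.3744 + 0.0624 + 0.1358 + 0.3253)
  = 45.7267 / 0.8979 = 50.924

50.924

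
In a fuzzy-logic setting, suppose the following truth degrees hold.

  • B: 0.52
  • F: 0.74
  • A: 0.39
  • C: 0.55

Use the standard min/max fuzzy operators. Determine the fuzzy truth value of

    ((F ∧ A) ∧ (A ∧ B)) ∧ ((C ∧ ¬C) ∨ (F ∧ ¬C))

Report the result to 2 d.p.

F ∧ A = min(a, b) on (0.74, 0.39) = 0.39
A ∧ B = min(a, b) on (0.39, 0.52) = 0.39
(F ∧ A) ∧ (A ∧ B) = min(a, b) on (0.39, 0.39) = 0.39
¬C = 1 − 0.55 = 0.45
C ∧ ¬C = min(a, b) on (0.55, 0.45) = 0.45
¬C = 1 − 0.55 = 0.45
F ∧ ¬C = min(a, b) on (0.74, 0.45) = 0.45
(C ∧ ¬C) ∨ (F ∧ ¬C) = max(a, b) on (0.45, 0.45) = 0.45
((F ∧ A) ∧ (A ∧ B)) ∧ ((C ∧ ¬C) ∨ (F ∧ ¬C)) = min(a, b) on (0.39, 0.45) = 0.39

0.39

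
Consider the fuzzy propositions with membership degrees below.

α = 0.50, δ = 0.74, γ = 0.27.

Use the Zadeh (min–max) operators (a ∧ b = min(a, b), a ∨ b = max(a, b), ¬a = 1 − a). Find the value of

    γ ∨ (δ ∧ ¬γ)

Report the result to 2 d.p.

¬γ = 1 − 0.27 = 0.73
δ ∧ ¬γ = min(a, b) on (0.74, 0.73) = 0.73
γ ∨ (δ ∧ ¬γ) = max(a, b) on (0.27, 0.73) = 0.73

0.73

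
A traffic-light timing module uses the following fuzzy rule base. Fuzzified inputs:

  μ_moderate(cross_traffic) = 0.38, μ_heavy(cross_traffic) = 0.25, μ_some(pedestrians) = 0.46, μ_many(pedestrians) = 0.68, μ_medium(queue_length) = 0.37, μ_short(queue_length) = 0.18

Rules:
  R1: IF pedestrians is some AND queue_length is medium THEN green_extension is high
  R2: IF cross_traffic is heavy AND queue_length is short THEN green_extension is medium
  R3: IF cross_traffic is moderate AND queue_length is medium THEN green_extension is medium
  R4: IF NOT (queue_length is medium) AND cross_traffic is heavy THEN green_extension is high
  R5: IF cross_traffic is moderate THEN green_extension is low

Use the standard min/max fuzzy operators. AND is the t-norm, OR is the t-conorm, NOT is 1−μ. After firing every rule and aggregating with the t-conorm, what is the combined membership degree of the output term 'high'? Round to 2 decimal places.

R1: some=0.46, medium=0.37; AND[min(a, b)] → w = 0.37
R2: heavy=0.25, short=0.18; AND[min(a, b)] → w = 0.18
R3: moderate=0.38, medium=0.37; AND[min(a, b)] → w = 0.37
R4: ¬medium=1−0.37=0.63, heavy=0.25; AND[min(a, b)] → w = 0.25
R5: moderate=0.38 → w = 0.38
Rules with consequent 'high': {R1, R4} → strengths 0.37, 0.25
Aggregate via t-conorm [max(a, b)]: 0.37

0.37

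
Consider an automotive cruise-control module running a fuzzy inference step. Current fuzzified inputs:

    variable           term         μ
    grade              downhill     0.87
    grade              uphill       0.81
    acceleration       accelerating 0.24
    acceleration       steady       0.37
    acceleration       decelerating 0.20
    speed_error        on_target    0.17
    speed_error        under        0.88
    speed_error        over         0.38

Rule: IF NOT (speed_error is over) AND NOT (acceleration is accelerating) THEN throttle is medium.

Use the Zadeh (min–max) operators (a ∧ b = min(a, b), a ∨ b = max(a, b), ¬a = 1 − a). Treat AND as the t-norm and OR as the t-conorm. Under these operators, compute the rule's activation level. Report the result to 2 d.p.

firing strength: ¬over=1−0.38=0.62, ¬accelerating=1−0.24=0.76; AND[min(a, b)] → w = 0.62

0.62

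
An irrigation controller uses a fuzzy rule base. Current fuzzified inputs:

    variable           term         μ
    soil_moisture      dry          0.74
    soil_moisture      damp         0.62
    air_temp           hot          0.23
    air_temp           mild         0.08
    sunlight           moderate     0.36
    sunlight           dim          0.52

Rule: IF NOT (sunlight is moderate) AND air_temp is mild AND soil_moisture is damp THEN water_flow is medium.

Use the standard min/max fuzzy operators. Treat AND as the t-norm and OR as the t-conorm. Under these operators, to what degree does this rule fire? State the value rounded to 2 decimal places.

0.08

firing strength: ¬moderate=1−0.36=0.64, mild=0.08, damp=0.62; AND[min(a, b)] → w = 0.08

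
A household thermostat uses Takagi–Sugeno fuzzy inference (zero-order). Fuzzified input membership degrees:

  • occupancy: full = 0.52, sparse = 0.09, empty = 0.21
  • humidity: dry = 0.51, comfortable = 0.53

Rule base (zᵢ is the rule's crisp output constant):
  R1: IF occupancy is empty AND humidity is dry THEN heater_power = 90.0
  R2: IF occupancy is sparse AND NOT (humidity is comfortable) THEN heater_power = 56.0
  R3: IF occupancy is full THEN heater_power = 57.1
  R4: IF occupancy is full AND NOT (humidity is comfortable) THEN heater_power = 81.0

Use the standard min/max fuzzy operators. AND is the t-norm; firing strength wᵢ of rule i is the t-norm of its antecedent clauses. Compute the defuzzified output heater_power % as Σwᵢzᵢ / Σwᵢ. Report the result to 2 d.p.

R1 (z=90.0): empty=0.21, dry=0.51; AND[min(a, b)] → w = 0.21
R2 (z=56.0): sparse=0.09, ¬comfortable=1−0.53=0.47; AND[min(a, b)] → w = 0.09
R3 (z=57.1): full=0.52 → w = 0.52
R4 (z=81.0): full=0.52, ¬comfortable=1−0.53=0.47; AND[min(a, b)] → w = 0.47
Weighted average = (0.21·90.0 + 0.09·56.0 + 0.52·57.1 + 0.47·81.0) / (0.21 + 0.09 + 0.52 + 0.47)
  = 91.7020 / 1.2900 = 71.09

71.09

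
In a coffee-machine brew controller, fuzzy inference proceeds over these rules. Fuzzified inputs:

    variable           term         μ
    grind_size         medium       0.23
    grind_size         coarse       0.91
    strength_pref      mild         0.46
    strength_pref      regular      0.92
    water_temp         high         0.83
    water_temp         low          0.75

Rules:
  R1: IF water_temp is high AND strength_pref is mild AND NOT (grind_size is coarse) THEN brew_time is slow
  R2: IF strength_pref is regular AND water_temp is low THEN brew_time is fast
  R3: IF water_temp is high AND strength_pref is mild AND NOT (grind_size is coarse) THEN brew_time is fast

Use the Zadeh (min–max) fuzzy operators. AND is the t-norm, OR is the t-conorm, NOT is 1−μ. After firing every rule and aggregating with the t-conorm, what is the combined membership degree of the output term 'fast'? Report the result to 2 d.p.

0.75

R1: high=0.83, mild=0.46, ¬coarse=1−0.91=0.09; AND[min(a, b)] → w = 0.09
R2: regular=0.92, low=0.75; AND[min(a, b)] → w = 0.75
R3: high=0.83, mild=0.46, ¬coarse=1−0.91=0.09; AND[min(a, b)] → w = 0.09
Rules with consequent 'fast': {R2, R3} → strengths 0.75, 0.09
Aggregate via t-conorm [max(a, b)]: 0.75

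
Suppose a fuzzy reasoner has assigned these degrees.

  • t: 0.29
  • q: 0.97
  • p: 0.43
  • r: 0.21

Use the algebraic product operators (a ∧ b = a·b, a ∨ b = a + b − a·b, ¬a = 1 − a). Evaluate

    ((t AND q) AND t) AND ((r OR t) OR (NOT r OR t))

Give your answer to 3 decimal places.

0.075

t AND q = a·b on (0.2900, 0.9700) = 0.2813
(t AND q) AND t = a·b on (0.2813, 0.2900) = 0.0816
r OR t = a + b − a·b on (0.2100, 0.2900) = 0.4391
NOT r = 1 − 0.2100 = 0.7900
NOT r OR t = a + b − a·b on (0.7900, 0.2900) = 0.8509
(r OR t) OR (NOT r OR t) = a + b − a·b on (0.4391, 0.8509) = 0.9164
((t AND q) AND t) AND ((r OR t) OR (NOT r OR t)) = a·b on (0.0816, 0.9164) = 0.0748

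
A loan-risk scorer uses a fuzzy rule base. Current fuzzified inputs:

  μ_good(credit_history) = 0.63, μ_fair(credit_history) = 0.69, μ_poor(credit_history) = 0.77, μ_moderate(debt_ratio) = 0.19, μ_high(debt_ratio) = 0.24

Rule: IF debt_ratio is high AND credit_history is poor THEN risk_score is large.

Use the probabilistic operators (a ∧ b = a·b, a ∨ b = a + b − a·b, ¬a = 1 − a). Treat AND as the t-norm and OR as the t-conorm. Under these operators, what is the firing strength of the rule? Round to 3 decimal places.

firing strength: high=0.24, poor=0.77; AND[a·b] → w = 0.1848

0.185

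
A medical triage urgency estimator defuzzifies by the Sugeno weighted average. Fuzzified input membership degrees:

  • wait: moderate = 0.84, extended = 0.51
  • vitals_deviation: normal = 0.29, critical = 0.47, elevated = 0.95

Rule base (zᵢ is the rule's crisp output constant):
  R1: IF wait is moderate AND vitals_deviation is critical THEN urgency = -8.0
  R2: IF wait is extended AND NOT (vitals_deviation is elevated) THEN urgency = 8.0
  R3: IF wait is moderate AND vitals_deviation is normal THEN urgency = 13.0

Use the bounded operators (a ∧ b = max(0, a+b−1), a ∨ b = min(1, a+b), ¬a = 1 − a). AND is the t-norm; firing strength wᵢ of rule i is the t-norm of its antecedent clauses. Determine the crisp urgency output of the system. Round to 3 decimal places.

-1.795

R1 (z=-8.0): moderate=0.84, critical=0.47; AND[max(0, a+b−1)] → w = 0.31
R2 (z=8.0): extended=0.51, ¬elevated=1−0.95=0.05; AND[max(0, a+b−1)] → w = 0.00
R3 (z=13.0): moderate=0.84, normal=0.29; AND[max(0, a+b−1)] → w = 0.13
Weighted average = (0.31·-8.0 + 0.00·8.0 + 0.13·13.0) / (0.31 + 0.00 + 0.13)
  = -0.7900 / 0.4400 = -1.795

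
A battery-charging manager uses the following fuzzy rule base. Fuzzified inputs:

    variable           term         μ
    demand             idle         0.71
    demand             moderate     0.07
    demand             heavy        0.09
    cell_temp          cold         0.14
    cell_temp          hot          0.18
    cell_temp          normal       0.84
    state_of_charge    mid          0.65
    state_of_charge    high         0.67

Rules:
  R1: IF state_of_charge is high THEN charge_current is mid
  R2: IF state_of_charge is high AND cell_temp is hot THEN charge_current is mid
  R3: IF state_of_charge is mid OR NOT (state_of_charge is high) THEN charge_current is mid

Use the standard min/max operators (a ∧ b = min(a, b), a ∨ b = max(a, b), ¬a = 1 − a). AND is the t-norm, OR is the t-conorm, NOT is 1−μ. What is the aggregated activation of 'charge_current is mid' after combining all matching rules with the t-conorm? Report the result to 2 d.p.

0.67

R1: high=0.67 → w = 0.67
R2: high=0.67, hot=0.18; AND[min(a, b)] → w = 0.18
R3: mid=0.65, ¬high=1−0.67=0.33; OR[max(a, b)] → w = 0.65
Rules with consequent 'mid': {R1, R2, R3} → strengths 0.67, 0.18, 0.65
Aggregate via t-conorm [max(a, b)]: 0.67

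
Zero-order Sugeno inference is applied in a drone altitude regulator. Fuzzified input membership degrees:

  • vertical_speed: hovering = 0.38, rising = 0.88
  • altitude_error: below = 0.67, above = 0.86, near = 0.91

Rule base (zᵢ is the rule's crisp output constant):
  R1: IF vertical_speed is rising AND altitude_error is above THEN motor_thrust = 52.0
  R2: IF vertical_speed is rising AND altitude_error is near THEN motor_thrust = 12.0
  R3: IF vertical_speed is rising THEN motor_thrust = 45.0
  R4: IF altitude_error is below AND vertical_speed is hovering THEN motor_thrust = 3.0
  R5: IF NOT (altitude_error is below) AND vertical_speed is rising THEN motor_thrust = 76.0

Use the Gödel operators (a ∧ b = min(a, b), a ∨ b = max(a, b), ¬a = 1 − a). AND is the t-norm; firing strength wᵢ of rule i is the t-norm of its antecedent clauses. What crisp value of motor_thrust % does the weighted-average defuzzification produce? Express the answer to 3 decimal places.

R1 (z=52.0): rising=0.88, above=0.86; AND[min(a, b)] → w = 0.86
R2 (z=12.0): rising=0.88, near=0.91; AND[min(a, b)] → w = 0.88
R3 (z=45.0): rising=0.88 → w = 0.88
R4 (z=3.0): below=0.67, hovering=0.38; AND[min(a, b)] → w = 0.38
R5 (z=76.0): ¬below=1−0.67=0.33, rising=0.88; AND[min(a, b)] → w = 0.33
Weighted average = (0.86·52.0 + 0.88·12.0 + 0.88·45.0 + 0.38·3.0 + 0.33·76.0) / (0.86 + 0.88 + 0.88 + 0.38 + 0.33)
  = 121.1000 / 3.3300 = 36.366

36.366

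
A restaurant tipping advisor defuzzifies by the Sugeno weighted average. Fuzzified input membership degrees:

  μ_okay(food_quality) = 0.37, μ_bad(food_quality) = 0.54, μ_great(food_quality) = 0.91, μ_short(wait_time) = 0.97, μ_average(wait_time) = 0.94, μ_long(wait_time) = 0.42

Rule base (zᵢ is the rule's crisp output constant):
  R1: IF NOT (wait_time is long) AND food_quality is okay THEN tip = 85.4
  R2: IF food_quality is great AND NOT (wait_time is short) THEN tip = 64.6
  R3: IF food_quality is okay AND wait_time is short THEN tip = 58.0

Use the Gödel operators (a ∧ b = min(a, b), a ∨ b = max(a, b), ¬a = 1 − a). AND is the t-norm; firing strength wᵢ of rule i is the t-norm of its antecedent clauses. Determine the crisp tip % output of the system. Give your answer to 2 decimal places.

R1 (z=85.4): ¬long=1−0.42=0.58, okay=0.37; AND[min(a, b)] → w = 0.37
R2 (z=64.6): great=0.91, ¬short=1−0.97=0.03; AND[min(a, b)] → w = 0.03
R3 (z=58.0): okay=0.37, short=0.97; AND[min(a, b)] → w = 0.37
Weighted average = (0.37·85.4 + 0.03·64.6 + 0.37·58.0) / (0.37 + 0.03 + 0.37)
  = 54.9960 / 0.7700 = 71.42

71.42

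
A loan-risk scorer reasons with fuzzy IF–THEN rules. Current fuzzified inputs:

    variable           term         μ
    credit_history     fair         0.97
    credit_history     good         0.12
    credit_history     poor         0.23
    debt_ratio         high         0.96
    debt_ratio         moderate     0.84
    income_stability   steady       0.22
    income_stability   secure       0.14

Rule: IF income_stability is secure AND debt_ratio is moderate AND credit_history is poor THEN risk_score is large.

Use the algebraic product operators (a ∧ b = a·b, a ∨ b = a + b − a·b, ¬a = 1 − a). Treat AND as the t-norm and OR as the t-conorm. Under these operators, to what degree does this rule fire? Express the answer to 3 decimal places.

0.027

firing strength: secure=0.14, moderate=0.84, poor=0.23; AND[a·b] → w = 0.0270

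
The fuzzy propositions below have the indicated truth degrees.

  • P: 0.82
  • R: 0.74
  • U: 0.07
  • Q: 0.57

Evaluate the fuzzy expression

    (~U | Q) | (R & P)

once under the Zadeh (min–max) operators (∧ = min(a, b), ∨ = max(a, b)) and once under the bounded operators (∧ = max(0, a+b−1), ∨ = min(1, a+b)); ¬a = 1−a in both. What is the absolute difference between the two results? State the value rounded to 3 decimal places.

Under Zadeh (min–max):
  ~U = 1 − 0.07 = 0.93
  ~U | Q = max(a, b) on (0.93, 0.57) = 0.93
  R & P = min(a, b) on (0.74, 0.82) = 0.74
  (~U | Q) | (R & P) = max(a, b) on (0.93, 0.74) = 0.93
  → value = 0.9300
Under bounded:
  ~U = 1 − 0.07 = 0.93
  ~U | Q = min(1, a+b) on (0.93, 0.57) = 1.00
  R & P = max(0, a+b−1) on (0.74, 0.82) = 0.56
  (~U | Q) | (R & P) = min(1, a+b) on (1.00, 0.56) = 1.00
  → value = 1.0000
|0.9300 − 1.0000| = 0.070

0.070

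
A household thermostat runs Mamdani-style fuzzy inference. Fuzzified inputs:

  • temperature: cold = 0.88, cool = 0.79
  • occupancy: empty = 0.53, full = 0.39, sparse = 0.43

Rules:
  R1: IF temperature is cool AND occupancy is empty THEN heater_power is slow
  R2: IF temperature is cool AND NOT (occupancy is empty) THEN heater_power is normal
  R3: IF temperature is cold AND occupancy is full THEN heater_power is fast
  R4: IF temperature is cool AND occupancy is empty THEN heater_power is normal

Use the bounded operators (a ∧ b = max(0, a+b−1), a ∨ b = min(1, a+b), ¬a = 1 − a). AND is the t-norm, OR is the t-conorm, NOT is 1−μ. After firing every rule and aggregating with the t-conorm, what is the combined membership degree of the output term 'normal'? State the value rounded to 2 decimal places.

0.58

R1: cool=0.79, empty=0.53; AND[max(0, a+b−1)] → w = 0.32
R2: cool=0.79, ¬empty=1−0.53=0.47; AND[max(0, a+b−1)] → w = 0.26
R3: cold=0.88, full=0.39; AND[max(0, a+b−1)] → w = 0.27
R4: cool=0.79, empty=0.53; AND[max(0, a+b−1)] → w = 0.32
Rules with consequent 'normal': {R2, R4} → strengths 0.26, 0.32
Aggregate via t-conorm [min(1, a+b)]: 0.58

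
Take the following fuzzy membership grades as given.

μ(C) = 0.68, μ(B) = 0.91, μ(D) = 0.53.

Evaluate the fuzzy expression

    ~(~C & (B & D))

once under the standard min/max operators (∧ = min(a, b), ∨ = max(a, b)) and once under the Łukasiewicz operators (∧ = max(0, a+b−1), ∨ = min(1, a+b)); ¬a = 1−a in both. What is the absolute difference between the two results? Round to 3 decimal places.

0.320

Under standard min/max:
  ~C = 1 − 0.68 = 0.32
  B & D = min(a, b) on (0.91, 0.53) = 0.53
  ~C & (B & D) = min(a, b) on (0.32, 0.53) = 0.32
  ~(~C & (B & D)) = 1 − 0.32 = 0.68
  → value = 0.6800
Under Łukasiewicz:
  ~C = 1 − 0.68 = 0.32
  B & D = max(0, a+b−1) on (0.91, 0.53) = 0.44
  ~C & (B & D) = max(0, a+b−1) on (0.32, 0.44) = 0.00
  ~(~C & (B & D)) = 1 − 0.00 = 1.00
  → value = 1.0000
|0.6800 − 1.0000| = 0.320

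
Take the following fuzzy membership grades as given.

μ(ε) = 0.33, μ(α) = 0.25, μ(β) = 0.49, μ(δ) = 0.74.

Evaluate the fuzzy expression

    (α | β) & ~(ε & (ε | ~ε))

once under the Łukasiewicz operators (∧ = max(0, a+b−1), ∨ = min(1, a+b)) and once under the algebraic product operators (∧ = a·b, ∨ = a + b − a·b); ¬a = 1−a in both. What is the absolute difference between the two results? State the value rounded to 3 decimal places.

Under Łukasiewicz:
  α | β = min(1, a+b) on (0.25, 0.49) = 0.74
  ~ε = 1 − 0.33 = 0.67
  ε | ~ε = min(1, a+b) on (0.33, 0.67) = 1.00
  ε & (ε | ~ε) = max(0, a+b−1) on (0.33, 1.00) = 0.33
  ~(ε & (ε | ~ε)) = 1 − 0.33 = 0.67
  (α | β) & ~(ε & (ε | ~ε)) = max(0, a+b−1) on (0.74, 0.67) = 0.41
  → value = 0.4100
Under algebraic product:
  α | β = a + b − a·b on (0.2500, 0.4900) = 0.6175
  ~ε = 1 − 0.3300 = 0.6700
  ε | ~ε = a + b − a·b on (0.3300, 0.6700) = 0.7789
  ε & (ε | ~ε) = a·b on (0.3300, 0.7789) = 0.2570
  ~(ε & (ε | ~ε)) = 1 − 0.2570 = 0.7430
  (α | β) & ~(ε & (ε | ~ε)) = a·b on (0.6175, 0.7430) = 0.4588
  → value = 0.4588
|0.4100 − 0.4588| = 0.049

0.049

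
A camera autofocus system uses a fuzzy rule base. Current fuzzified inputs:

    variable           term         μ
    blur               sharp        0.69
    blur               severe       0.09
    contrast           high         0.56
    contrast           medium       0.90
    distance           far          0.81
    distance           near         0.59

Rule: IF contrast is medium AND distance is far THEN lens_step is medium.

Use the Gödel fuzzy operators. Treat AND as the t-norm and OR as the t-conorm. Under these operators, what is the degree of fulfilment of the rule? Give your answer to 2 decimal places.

firing strength: medium=0.90, far=0.81; AND[min(a, b)] → w = 0.81

0.81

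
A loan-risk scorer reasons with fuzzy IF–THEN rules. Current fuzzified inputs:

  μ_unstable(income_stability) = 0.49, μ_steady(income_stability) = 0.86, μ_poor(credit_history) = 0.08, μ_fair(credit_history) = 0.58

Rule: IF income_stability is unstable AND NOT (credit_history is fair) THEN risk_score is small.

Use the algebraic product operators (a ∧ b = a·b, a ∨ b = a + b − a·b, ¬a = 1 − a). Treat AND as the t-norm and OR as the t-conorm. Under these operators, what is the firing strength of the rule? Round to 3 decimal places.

firing strength: unstable=0.49, ¬fair=1−0.58=0.42; AND[a·b] → w = 0.2058

0.206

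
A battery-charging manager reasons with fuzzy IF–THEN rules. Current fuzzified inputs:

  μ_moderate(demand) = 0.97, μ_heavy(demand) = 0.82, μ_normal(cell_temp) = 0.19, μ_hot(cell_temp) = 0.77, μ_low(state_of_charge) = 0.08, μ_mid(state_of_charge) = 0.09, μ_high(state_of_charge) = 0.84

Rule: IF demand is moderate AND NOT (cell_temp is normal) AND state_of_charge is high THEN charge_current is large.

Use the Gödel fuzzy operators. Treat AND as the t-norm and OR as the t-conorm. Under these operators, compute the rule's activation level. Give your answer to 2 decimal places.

0.81

firing strength: moderate=0.97, ¬normal=1−0.19=0.81, high=0.84; AND[min(a, b)] → w = 0.81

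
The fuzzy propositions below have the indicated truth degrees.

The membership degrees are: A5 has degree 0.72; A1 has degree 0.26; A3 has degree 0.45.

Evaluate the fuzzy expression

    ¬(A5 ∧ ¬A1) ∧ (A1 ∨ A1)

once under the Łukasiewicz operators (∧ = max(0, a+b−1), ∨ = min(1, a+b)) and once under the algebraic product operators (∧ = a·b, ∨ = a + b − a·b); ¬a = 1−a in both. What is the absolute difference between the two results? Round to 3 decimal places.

Under Łukasiewicz:
  ¬A1 = 1 − 0.26 = 0.74
  A5 ∧ ¬A1 = max(0, a+b−1) on (0.72, 0.74) = 0.46
  ¬(A5 ∧ ¬A1) = 1 − 0.46 = 0.54
  A1 ∨ A1 = min(1, a+b) on (0.26, 0.26) = 0.52
  ¬(A5 ∧ ¬A1) ∧ (A1 ∨ A1) = max(0, a+b−1) on (0.54, 0.52) = 0.06
  → value = 0.0600
Under algebraic product:
  ¬A1 = 1 − 0.2600 = 0.7400
  A5 ∧ ¬A1 = a·b on (0.7200, 0.7400) = 0.5328
  ¬(A5 ∧ ¬A1) = 1 − 0.5328 = 0.4672
  A1 ∨ A1 = a + b − a·b on (0.2600, 0.2600) = 0.4524
  ¬(A5 ∧ ¬A1) ∧ (A1 ∨ A1) = a·b on (0.4672, 0.4524) = 0.2114
  → value = 0.2114
|0.0600 − 0.2114| = 0.151

0.151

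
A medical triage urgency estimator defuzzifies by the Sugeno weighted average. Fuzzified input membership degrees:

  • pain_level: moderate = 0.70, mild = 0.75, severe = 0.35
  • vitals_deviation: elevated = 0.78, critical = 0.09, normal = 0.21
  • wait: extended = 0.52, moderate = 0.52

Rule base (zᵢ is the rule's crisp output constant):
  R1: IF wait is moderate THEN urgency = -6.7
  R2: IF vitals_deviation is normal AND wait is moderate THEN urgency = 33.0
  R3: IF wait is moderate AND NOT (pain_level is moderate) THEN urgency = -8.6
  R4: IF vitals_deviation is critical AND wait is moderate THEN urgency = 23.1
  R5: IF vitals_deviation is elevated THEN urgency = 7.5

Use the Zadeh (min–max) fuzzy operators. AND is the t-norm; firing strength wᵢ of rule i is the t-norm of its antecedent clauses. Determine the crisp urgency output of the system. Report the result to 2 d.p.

4.63

R1 (z=-6.7): moderate=0.52 → w = 0.52
R2 (z=33.0): normal=0.21, moderate=0.52; AND[min(a, b)] → w = 0.21
R3 (z=-8.6): moderate=0.52, ¬moderate=1−0.70=0.30; AND[min(a, b)] → w = 0.30
R4 (z=23.1): critical=0.09, moderate=0.52; AND[min(a, b)] → w = 0.09
R5 (z=7.5): elevated=0.78 → w = 0.78
Weighted average = (0.52·-6.7 + 0.21·33.0 + 0.30·-8.6 + 0.09·23.1 + 0.78·7.5) / (0.52 + 0.21 + 0.30 + 0.09 + 0.78)
  = 8.7950 / 1.9000 = 4.63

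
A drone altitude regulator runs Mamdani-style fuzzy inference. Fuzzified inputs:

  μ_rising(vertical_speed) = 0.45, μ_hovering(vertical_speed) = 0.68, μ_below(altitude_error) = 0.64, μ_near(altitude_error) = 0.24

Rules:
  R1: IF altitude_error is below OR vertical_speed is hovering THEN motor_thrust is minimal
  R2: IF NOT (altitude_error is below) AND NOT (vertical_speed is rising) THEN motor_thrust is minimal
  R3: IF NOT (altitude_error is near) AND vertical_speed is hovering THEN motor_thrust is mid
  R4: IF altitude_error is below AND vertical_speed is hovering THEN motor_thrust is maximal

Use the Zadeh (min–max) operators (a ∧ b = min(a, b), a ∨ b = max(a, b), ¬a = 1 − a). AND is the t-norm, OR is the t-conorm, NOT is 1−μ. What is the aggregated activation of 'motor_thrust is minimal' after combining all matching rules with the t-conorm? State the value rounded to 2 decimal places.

R1: below=0.64, hovering=0.68; OR[max(a, b)] → w = 0.68
R2: ¬below=1−0.64=0.36, ¬rising=1−0.45=0.55; AND[min(a, b)] → w = 0.36
R3: ¬near=1−0.24=0.76, hovering=0.68; AND[min(a, b)] → w = 0.68
R4: below=0.64, hovering=0.68; AND[min(a, b)] → w = 0.64
Rules with consequent 'minimal': {R1, R2} → strengths 0.68, 0.36
Aggregate via t-conorm [max(a, b)]: 0.68

0.68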